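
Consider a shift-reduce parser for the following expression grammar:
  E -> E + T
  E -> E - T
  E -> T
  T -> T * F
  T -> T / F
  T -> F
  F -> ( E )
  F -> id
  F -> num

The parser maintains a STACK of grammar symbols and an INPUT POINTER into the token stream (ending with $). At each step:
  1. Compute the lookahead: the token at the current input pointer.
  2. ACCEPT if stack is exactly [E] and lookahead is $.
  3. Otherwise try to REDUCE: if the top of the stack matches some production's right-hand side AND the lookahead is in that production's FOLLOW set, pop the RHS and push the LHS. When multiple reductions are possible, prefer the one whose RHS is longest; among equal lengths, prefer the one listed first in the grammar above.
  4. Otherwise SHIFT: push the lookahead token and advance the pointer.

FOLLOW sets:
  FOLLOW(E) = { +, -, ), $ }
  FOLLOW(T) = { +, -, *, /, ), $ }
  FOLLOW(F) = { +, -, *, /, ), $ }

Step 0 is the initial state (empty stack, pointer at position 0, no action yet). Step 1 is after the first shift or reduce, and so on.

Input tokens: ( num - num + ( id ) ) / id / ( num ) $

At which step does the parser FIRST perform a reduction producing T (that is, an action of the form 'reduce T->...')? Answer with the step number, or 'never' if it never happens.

Answer: 4

Derivation:
Step 1: shift (. Stack=[(] ptr=1 lookahead=num remaining=[num - num + ( id ) ) / id / ( num ) $]
Step 2: shift num. Stack=[( num] ptr=2 lookahead=- remaining=[- num + ( id ) ) / id / ( num ) $]
Step 3: reduce F->num. Stack=[( F] ptr=2 lookahead=- remaining=[- num + ( id ) ) / id / ( num ) $]
Step 4: reduce T->F. Stack=[( T] ptr=2 lookahead=- remaining=[- num + ( id ) ) / id / ( num ) $]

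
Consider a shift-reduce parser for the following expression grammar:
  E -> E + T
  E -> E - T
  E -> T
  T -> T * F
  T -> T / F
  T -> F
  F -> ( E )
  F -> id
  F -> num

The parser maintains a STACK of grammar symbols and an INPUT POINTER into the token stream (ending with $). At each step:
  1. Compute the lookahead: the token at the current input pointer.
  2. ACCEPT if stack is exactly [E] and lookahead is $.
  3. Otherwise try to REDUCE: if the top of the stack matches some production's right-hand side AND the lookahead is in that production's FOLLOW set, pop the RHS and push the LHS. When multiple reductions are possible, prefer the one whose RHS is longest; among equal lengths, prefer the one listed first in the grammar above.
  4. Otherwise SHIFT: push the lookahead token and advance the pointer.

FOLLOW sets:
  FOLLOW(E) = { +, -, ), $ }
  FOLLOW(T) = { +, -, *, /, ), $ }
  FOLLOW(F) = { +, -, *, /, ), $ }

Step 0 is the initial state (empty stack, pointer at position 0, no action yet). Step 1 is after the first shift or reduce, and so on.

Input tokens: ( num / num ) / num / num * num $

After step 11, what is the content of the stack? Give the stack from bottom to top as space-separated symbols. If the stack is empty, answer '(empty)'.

Answer: F

Derivation:
Step 1: shift (. Stack=[(] ptr=1 lookahead=num remaining=[num / num ) / num / num * num $]
Step 2: shift num. Stack=[( num] ptr=2 lookahead=/ remaining=[/ num ) / num / num * num $]
Step 3: reduce F->num. Stack=[( F] ptr=2 lookahead=/ remaining=[/ num ) / num / num * num $]
Step 4: reduce T->F. Stack=[( T] ptr=2 lookahead=/ remaining=[/ num ) / num / num * num $]
Step 5: shift /. Stack=[( T /] ptr=3 lookahead=num remaining=[num ) / num / num * num $]
Step 6: shift num. Stack=[( T / num] ptr=4 lookahead=) remaining=[) / num / num * num $]
Step 7: reduce F->num. Stack=[( T / F] ptr=4 lookahead=) remaining=[) / num / num * num $]
Step 8: reduce T->T / F. Stack=[( T] ptr=4 lookahead=) remaining=[) / num / num * num $]
Step 9: reduce E->T. Stack=[( E] ptr=4 lookahead=) remaining=[) / num / num * num $]
Step 10: shift ). Stack=[( E )] ptr=5 lookahead=/ remaining=[/ num / num * num $]
Step 11: reduce F->( E ). Stack=[F] ptr=5 lookahead=/ remaining=[/ num / num * num $]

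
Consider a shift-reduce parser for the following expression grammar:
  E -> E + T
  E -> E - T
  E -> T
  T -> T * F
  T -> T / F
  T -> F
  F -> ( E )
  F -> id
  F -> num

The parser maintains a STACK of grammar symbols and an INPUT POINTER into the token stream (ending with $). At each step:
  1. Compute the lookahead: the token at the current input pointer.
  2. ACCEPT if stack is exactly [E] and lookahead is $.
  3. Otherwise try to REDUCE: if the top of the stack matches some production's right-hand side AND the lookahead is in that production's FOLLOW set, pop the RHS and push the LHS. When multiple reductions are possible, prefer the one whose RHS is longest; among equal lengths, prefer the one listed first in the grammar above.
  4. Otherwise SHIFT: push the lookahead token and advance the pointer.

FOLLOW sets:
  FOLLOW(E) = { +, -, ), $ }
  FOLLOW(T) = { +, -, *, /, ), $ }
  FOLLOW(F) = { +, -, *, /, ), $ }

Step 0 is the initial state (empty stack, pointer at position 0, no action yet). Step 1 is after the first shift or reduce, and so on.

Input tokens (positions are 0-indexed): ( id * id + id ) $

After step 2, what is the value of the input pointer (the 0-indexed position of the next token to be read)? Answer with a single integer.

Answer: 2

Derivation:
Step 1: shift (. Stack=[(] ptr=1 lookahead=id remaining=[id * id + id ) $]
Step 2: shift id. Stack=[( id] ptr=2 lookahead=* remaining=[* id + id ) $]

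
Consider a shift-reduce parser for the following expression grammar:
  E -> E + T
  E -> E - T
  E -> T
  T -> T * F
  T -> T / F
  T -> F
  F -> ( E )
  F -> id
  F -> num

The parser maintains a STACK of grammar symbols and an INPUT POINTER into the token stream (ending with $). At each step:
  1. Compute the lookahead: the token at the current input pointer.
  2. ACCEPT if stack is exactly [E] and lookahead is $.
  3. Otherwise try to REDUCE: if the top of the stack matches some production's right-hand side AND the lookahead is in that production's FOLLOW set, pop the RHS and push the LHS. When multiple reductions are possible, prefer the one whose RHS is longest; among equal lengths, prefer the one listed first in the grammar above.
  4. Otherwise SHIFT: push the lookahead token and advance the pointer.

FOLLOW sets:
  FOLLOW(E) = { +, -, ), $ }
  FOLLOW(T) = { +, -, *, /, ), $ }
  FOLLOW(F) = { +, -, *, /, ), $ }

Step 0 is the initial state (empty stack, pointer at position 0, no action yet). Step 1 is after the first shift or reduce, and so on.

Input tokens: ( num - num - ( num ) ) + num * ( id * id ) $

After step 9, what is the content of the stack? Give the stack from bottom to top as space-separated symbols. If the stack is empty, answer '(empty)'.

Step 1: shift (. Stack=[(] ptr=1 lookahead=num remaining=[num - num - ( num ) ) + num * ( id * id ) $]
Step 2: shift num. Stack=[( num] ptr=2 lookahead=- remaining=[- num - ( num ) ) + num * ( id * id ) $]
Step 3: reduce F->num. Stack=[( F] ptr=2 lookahead=- remaining=[- num - ( num ) ) + num * ( id * id ) $]
Step 4: reduce T->F. Stack=[( T] ptr=2 lookahead=- remaining=[- num - ( num ) ) + num * ( id * id ) $]
Step 5: reduce E->T. Stack=[( E] ptr=2 lookahead=- remaining=[- num - ( num ) ) + num * ( id * id ) $]
Step 6: shift -. Stack=[( E -] ptr=3 lookahead=num remaining=[num - ( num ) ) + num * ( id * id ) $]
Step 7: shift num. Stack=[( E - num] ptr=4 lookahead=- remaining=[- ( num ) ) + num * ( id * id ) $]
Step 8: reduce F->num. Stack=[( E - F] ptr=4 lookahead=- remaining=[- ( num ) ) + num * ( id * id ) $]
Step 9: reduce T->F. Stack=[( E - T] ptr=4 lookahead=- remaining=[- ( num ) ) + num * ( id * id ) $]

Answer: ( E - T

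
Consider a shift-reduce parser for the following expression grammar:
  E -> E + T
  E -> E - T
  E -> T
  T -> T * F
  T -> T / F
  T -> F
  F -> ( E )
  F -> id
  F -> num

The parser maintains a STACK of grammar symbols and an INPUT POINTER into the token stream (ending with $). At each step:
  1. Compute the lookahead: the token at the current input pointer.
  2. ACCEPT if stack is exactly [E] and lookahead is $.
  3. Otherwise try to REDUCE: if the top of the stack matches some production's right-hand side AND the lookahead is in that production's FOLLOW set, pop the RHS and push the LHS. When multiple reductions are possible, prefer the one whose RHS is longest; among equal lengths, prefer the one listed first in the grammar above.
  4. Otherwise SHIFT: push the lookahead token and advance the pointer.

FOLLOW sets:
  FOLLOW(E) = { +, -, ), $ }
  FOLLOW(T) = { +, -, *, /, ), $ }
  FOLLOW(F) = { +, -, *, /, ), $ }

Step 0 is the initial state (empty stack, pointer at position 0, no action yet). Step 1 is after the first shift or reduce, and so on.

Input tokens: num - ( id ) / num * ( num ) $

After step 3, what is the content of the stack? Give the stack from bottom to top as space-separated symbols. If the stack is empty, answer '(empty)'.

Answer: T

Derivation:
Step 1: shift num. Stack=[num] ptr=1 lookahead=- remaining=[- ( id ) / num * ( num ) $]
Step 2: reduce F->num. Stack=[F] ptr=1 lookahead=- remaining=[- ( id ) / num * ( num ) $]
Step 3: reduce T->F. Stack=[T] ptr=1 lookahead=- remaining=[- ( id ) / num * ( num ) $]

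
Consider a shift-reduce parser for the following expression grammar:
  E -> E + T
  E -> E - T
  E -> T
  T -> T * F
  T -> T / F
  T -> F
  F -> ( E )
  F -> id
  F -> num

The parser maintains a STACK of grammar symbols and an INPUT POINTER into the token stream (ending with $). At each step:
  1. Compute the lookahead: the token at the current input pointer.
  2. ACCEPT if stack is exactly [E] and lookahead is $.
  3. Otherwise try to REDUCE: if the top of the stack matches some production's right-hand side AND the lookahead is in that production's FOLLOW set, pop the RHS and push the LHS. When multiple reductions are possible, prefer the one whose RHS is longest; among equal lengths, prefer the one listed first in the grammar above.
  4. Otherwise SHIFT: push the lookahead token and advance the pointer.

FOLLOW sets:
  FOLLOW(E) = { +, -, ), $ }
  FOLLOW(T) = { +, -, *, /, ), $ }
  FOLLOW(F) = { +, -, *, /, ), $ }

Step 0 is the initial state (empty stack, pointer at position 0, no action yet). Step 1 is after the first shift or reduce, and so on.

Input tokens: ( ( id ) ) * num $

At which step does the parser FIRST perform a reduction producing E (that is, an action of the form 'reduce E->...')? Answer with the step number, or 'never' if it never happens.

Answer: 6

Derivation:
Step 1: shift (. Stack=[(] ptr=1 lookahead=( remaining=[( id ) ) * num $]
Step 2: shift (. Stack=[( (] ptr=2 lookahead=id remaining=[id ) ) * num $]
Step 3: shift id. Stack=[( ( id] ptr=3 lookahead=) remaining=[) ) * num $]
Step 4: reduce F->id. Stack=[( ( F] ptr=3 lookahead=) remaining=[) ) * num $]
Step 5: reduce T->F. Stack=[( ( T] ptr=3 lookahead=) remaining=[) ) * num $]
Step 6: reduce E->T. Stack=[( ( E] ptr=3 lookahead=) remaining=[) ) * num $]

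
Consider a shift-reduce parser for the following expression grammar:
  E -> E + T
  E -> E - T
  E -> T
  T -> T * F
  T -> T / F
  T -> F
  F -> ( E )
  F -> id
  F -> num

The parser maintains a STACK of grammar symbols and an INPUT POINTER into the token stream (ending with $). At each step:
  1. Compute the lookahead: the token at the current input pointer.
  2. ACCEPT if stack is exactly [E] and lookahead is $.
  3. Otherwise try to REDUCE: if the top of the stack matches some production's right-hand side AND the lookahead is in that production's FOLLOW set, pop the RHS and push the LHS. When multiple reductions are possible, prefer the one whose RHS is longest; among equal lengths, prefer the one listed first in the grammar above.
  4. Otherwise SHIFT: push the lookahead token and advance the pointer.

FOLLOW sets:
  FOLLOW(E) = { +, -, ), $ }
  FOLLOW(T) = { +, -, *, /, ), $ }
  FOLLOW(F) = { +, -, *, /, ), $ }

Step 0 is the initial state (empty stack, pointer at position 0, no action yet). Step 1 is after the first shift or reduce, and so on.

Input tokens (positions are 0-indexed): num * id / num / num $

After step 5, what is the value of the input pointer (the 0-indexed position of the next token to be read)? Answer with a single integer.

Answer: 3

Derivation:
Step 1: shift num. Stack=[num] ptr=1 lookahead=* remaining=[* id / num / num $]
Step 2: reduce F->num. Stack=[F] ptr=1 lookahead=* remaining=[* id / num / num $]
Step 3: reduce T->F. Stack=[T] ptr=1 lookahead=* remaining=[* id / num / num $]
Step 4: shift *. Stack=[T *] ptr=2 lookahead=id remaining=[id / num / num $]
Step 5: shift id. Stack=[T * id] ptr=3 lookahead=/ remaining=[/ num / num $]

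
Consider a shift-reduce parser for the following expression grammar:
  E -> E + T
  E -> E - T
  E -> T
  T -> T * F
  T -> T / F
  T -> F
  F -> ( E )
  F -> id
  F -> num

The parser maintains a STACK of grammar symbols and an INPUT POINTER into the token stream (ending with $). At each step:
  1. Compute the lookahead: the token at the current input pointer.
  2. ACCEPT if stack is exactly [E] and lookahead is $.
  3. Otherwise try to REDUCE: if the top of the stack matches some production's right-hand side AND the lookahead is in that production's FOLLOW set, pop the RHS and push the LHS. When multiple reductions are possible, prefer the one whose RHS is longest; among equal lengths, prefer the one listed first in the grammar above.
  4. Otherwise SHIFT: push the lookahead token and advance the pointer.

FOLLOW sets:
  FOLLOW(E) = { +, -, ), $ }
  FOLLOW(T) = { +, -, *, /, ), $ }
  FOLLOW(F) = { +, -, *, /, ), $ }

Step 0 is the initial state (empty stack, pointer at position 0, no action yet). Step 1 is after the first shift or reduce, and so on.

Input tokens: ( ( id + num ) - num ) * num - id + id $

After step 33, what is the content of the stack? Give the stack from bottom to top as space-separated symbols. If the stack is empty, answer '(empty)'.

Step 1: shift (. Stack=[(] ptr=1 lookahead=( remaining=[( id + num ) - num ) * num - id + id $]
Step 2: shift (. Stack=[( (] ptr=2 lookahead=id remaining=[id + num ) - num ) * num - id + id $]
Step 3: shift id. Stack=[( ( id] ptr=3 lookahead=+ remaining=[+ num ) - num ) * num - id + id $]
Step 4: reduce F->id. Stack=[( ( F] ptr=3 lookahead=+ remaining=[+ num ) - num ) * num - id + id $]
Step 5: reduce T->F. Stack=[( ( T] ptr=3 lookahead=+ remaining=[+ num ) - num ) * num - id + id $]
Step 6: reduce E->T. Stack=[( ( E] ptr=3 lookahead=+ remaining=[+ num ) - num ) * num - id + id $]
Step 7: shift +. Stack=[( ( E +] ptr=4 lookahead=num remaining=[num ) - num ) * num - id + id $]
Step 8: shift num. Stack=[( ( E + num] ptr=5 lookahead=) remaining=[) - num ) * num - id + id $]
Step 9: reduce F->num. Stack=[( ( E + F] ptr=5 lookahead=) remaining=[) - num ) * num - id + id $]
Step 10: reduce T->F. Stack=[( ( E + T] ptr=5 lookahead=) remaining=[) - num ) * num - id + id $]
Step 11: reduce E->E + T. Stack=[( ( E] ptr=5 lookahead=) remaining=[) - num ) * num - id + id $]
Step 12: shift ). Stack=[( ( E )] ptr=6 lookahead=- remaining=[- num ) * num - id + id $]
Step 13: reduce F->( E ). Stack=[( F] ptr=6 lookahead=- remaining=[- num ) * num - id + id $]
Step 14: reduce T->F. Stack=[( T] ptr=6 lookahead=- remaining=[- num ) * num - id + id $]
Step 15: reduce E->T. Stack=[( E] ptr=6 lookahead=- remaining=[- num ) * num - id + id $]
Step 16: shift -. Stack=[( E -] ptr=7 lookahead=num remaining=[num ) * num - id + id $]
Step 17: shift num. Stack=[( E - num] ptr=8 lookahead=) remaining=[) * num - id + id $]
Step 18: reduce F->num. Stack=[( E - F] ptr=8 lookahead=) remaining=[) * num - id + id $]
Step 19: reduce T->F. Stack=[( E - T] ptr=8 lookahead=) remaining=[) * num - id + id $]
Step 20: reduce E->E - T. Stack=[( E] ptr=8 lookahead=) remaining=[) * num - id + id $]
Step 21: shift ). Stack=[( E )] ptr=9 lookahead=* remaining=[* num - id + id $]
Step 22: reduce F->( E ). Stack=[F] ptr=9 lookahead=* remaining=[* num - id + id $]
Step 23: reduce T->F. Stack=[T] ptr=9 lookahead=* remaining=[* num - id + id $]
Step 24: shift *. Stack=[T *] ptr=10 lookahead=num remaining=[num - id + id $]
Step 25: shift num. Stack=[T * num] ptr=11 lookahead=- remaining=[- id + id $]
Step 26: reduce F->num. Stack=[T * F] ptr=11 lookahead=- remaining=[- id + id $]
Step 27: reduce T->T * F. Stack=[T] ptr=11 lookahead=- remaining=[- id + id $]
Step 28: reduce E->T. Stack=[E] ptr=11 lookahead=- remaining=[- id + id $]
Step 29: shift -. Stack=[E -] ptr=12 lookahead=id remaining=[id + id $]
Step 30: shift id. Stack=[E - id] ptr=13 lookahead=+ remaining=[+ id $]
Step 31: reduce F->id. Stack=[E - F] ptr=13 lookahead=+ remaining=[+ id $]
Step 32: reduce T->F. Stack=[E - T] ptr=13 lookahead=+ remaining=[+ id $]
Step 33: reduce E->E - T. Stack=[E] ptr=13 lookahead=+ remaining=[+ id $]

Answer: E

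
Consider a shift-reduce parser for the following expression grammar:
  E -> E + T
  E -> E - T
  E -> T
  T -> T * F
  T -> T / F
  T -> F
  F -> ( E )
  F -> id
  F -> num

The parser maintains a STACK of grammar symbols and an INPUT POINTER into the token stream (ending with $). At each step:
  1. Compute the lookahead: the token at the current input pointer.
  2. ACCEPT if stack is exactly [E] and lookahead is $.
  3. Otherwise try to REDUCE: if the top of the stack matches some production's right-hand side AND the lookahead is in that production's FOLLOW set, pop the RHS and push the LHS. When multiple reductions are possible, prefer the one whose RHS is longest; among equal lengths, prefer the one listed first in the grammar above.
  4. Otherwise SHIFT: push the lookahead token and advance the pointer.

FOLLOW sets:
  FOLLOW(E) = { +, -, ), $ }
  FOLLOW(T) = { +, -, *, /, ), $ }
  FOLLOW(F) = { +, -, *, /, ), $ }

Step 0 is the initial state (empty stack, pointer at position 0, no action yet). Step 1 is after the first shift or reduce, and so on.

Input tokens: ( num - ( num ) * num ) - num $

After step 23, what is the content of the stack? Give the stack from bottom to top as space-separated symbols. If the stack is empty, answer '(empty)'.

Step 1: shift (. Stack=[(] ptr=1 lookahead=num remaining=[num - ( num ) * num ) - num $]
Step 2: shift num. Stack=[( num] ptr=2 lookahead=- remaining=[- ( num ) * num ) - num $]
Step 3: reduce F->num. Stack=[( F] ptr=2 lookahead=- remaining=[- ( num ) * num ) - num $]
Step 4: reduce T->F. Stack=[( T] ptr=2 lookahead=- remaining=[- ( num ) * num ) - num $]
Step 5: reduce E->T. Stack=[( E] ptr=2 lookahead=- remaining=[- ( num ) * num ) - num $]
Step 6: shift -. Stack=[( E -] ptr=3 lookahead=( remaining=[( num ) * num ) - num $]
Step 7: shift (. Stack=[( E - (] ptr=4 lookahead=num remaining=[num ) * num ) - num $]
Step 8: shift num. Stack=[( E - ( num] ptr=5 lookahead=) remaining=[) * num ) - num $]
Step 9: reduce F->num. Stack=[( E - ( F] ptr=5 lookahead=) remaining=[) * num ) - num $]
Step 10: reduce T->F. Stack=[( E - ( T] ptr=5 lookahead=) remaining=[) * num ) - num $]
Step 11: reduce E->T. Stack=[( E - ( E] ptr=5 lookahead=) remaining=[) * num ) - num $]
Step 12: shift ). Stack=[( E - ( E )] ptr=6 lookahead=* remaining=[* num ) - num $]
Step 13: reduce F->( E ). Stack=[( E - F] ptr=6 lookahead=* remaining=[* num ) - num $]
Step 14: reduce T->F. Stack=[( E - T] ptr=6 lookahead=* remaining=[* num ) - num $]
Step 15: shift *. Stack=[( E - T *] ptr=7 lookahead=num remaining=[num ) - num $]
Step 16: shift num. Stack=[( E - T * num] ptr=8 lookahead=) remaining=[) - num $]
Step 17: reduce F->num. Stack=[( E - T * F] ptr=8 lookahead=) remaining=[) - num $]
Step 18: reduce T->T * F. Stack=[( E - T] ptr=8 lookahead=) remaining=[) - num $]
Step 19: reduce E->E - T. Stack=[( E] ptr=8 lookahead=) remaining=[) - num $]
Step 20: shift ). Stack=[( E )] ptr=9 lookahead=- remaining=[- num $]
Step 21: reduce F->( E ). Stack=[F] ptr=9 lookahead=- remaining=[- num $]
Step 22: reduce T->F. Stack=[T] ptr=9 lookahead=- remaining=[- num $]
Step 23: reduce E->T. Stack=[E] ptr=9 lookahead=- remaining=[- num $]

Answer: E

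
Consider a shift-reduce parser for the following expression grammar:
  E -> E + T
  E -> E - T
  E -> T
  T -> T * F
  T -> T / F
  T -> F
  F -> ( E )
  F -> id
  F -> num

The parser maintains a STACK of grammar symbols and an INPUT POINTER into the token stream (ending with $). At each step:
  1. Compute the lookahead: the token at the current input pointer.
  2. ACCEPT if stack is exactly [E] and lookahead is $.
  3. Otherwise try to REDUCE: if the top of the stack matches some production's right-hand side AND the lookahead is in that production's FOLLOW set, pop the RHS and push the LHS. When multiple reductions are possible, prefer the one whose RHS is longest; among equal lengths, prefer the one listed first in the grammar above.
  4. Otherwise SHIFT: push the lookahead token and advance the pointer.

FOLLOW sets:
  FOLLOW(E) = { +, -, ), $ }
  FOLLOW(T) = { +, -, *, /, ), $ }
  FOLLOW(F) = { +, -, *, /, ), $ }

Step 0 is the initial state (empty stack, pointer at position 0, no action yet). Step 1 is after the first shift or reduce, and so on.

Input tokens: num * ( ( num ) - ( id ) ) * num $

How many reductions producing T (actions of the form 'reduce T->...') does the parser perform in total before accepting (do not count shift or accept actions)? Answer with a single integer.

Step 1: shift num. Stack=[num] ptr=1 lookahead=* remaining=[* ( ( num ) - ( id ) ) * num $]
Step 2: reduce F->num. Stack=[F] ptr=1 lookahead=* remaining=[* ( ( num ) - ( id ) ) * num $]
Step 3: reduce T->F. Stack=[T] ptr=1 lookahead=* remaining=[* ( ( num ) - ( id ) ) * num $]
Step 4: shift *. Stack=[T *] ptr=2 lookahead=( remaining=[( ( num ) - ( id ) ) * num $]
Step 5: shift (. Stack=[T * (] ptr=3 lookahead=( remaining=[( num ) - ( id ) ) * num $]
Step 6: shift (. Stack=[T * ( (] ptr=4 lookahead=num remaining=[num ) - ( id ) ) * num $]
Step 7: shift num. Stack=[T * ( ( num] ptr=5 lookahead=) remaining=[) - ( id ) ) * num $]
Step 8: reduce F->num. Stack=[T * ( ( F] ptr=5 lookahead=) remaining=[) - ( id ) ) * num $]
Step 9: reduce T->F. Stack=[T * ( ( T] ptr=5 lookahead=) remaining=[) - ( id ) ) * num $]
Step 10: reduce E->T. Stack=[T * ( ( E] ptr=5 lookahead=) remaining=[) - ( id ) ) * num $]
Step 11: shift ). Stack=[T * ( ( E )] ptr=6 lookahead=- remaining=[- ( id ) ) * num $]
Step 12: reduce F->( E ). Stack=[T * ( F] ptr=6 lookahead=- remaining=[- ( id ) ) * num $]
Step 13: reduce T->F. Stack=[T * ( T] ptr=6 lookahead=- remaining=[- ( id ) ) * num $]
Step 14: reduce E->T. Stack=[T * ( E] ptr=6 lookahead=- remaining=[- ( id ) ) * num $]
Step 15: shift -. Stack=[T * ( E -] ptr=7 lookahead=( remaining=[( id ) ) * num $]
Step 16: shift (. Stack=[T * ( E - (] ptr=8 lookahead=id remaining=[id ) ) * num $]
Step 17: shift id. Stack=[T * ( E - ( id] ptr=9 lookahead=) remaining=[) ) * num $]
Step 18: reduce F->id. Stack=[T * ( E - ( F] ptr=9 lookahead=) remaining=[) ) * num $]
Step 19: reduce T->F. Stack=[T * ( E - ( T] ptr=9 lookahead=) remaining=[) ) * num $]
Step 20: reduce E->T. Stack=[T * ( E - ( E] ptr=9 lookahead=) remaining=[) ) * num $]
Step 21: shift ). Stack=[T * ( E - ( E )] ptr=10 lookahead=) remaining=[) * num $]
Step 22: reduce F->( E ). Stack=[T * ( E - F] ptr=10 lookahead=) remaining=[) * num $]
Step 23: reduce T->F. Stack=[T * ( E - T] ptr=10 lookahead=) remaining=[) * num $]
Step 24: reduce E->E - T. Stack=[T * ( E] ptr=10 lookahead=) remaining=[) * num $]
Step 25: shift ). Stack=[T * ( E )] ptr=11 lookahead=* remaining=[* num $]
Step 26: reduce F->( E ). Stack=[T * F] ptr=11 lookahead=* remaining=[* num $]
Step 27: reduce T->T * F. Stack=[T] ptr=11 lookahead=* remaining=[* num $]
Step 28: shift *. Stack=[T *] ptr=12 lookahead=num remaining=[num $]
Step 29: shift num. Stack=[T * num] ptr=13 lookahead=$ remaining=[$]
Step 30: reduce F->num. Stack=[T * F] ptr=13 lookahead=$ remaining=[$]
Step 31: reduce T->T * F. Stack=[T] ptr=13 lookahead=$ remaining=[$]
Step 32: reduce E->T. Stack=[E] ptr=13 lookahead=$ remaining=[$]
Step 33: accept. Stack=[E] ptr=13 lookahead=$ remaining=[$]

Answer: 7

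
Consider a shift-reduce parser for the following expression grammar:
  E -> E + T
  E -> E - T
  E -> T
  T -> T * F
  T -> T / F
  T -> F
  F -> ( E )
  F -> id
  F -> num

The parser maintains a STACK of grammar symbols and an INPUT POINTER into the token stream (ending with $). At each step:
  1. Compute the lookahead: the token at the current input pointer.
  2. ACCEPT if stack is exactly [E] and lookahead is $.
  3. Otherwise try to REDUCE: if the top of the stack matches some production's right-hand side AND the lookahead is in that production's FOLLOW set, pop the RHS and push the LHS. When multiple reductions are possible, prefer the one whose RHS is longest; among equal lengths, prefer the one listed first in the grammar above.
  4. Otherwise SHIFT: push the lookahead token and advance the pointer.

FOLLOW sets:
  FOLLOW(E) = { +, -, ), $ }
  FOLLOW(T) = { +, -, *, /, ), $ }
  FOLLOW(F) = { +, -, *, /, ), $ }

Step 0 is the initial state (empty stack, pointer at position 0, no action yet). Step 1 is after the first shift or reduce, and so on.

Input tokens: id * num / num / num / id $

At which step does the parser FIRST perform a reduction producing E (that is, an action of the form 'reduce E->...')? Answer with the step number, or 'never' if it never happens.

Answer: 20

Derivation:
Step 1: shift id. Stack=[id] ptr=1 lookahead=* remaining=[* num / num / num / id $]
Step 2: reduce F->id. Stack=[F] ptr=1 lookahead=* remaining=[* num / num / num / id $]
Step 3: reduce T->F. Stack=[T] ptr=1 lookahead=* remaining=[* num / num / num / id $]
Step 4: shift *. Stack=[T *] ptr=2 lookahead=num remaining=[num / num / num / id $]
Step 5: shift num. Stack=[T * num] ptr=3 lookahead=/ remaining=[/ num / num / id $]
Step 6: reduce F->num. Stack=[T * F] ptr=3 lookahead=/ remaining=[/ num / num / id $]
Step 7: reduce T->T * F. Stack=[T] ptr=3 lookahead=/ remaining=[/ num / num / id $]
Step 8: shift /. Stack=[T /] ptr=4 lookahead=num remaining=[num / num / id $]
Step 9: shift num. Stack=[T / num] ptr=5 lookahead=/ remaining=[/ num / id $]
Step 10: reduce F->num. Stack=[T / F] ptr=5 lookahead=/ remaining=[/ num / id $]
Step 11: reduce T->T / F. Stack=[T] ptr=5 lookahead=/ remaining=[/ num / id $]
Step 12: shift /. Stack=[T /] ptr=6 lookahead=num remaining=[num / id $]
Step 13: shift num. Stack=[T / num] ptr=7 lookahead=/ remaining=[/ id $]
Step 14: reduce F->num. Stack=[T / F] ptr=7 lookahead=/ remaining=[/ id $]
Step 15: reduce T->T / F. Stack=[T] ptr=7 lookahead=/ remaining=[/ id $]
Step 16: shift /. Stack=[T /] ptr=8 lookahead=id remaining=[id $]
Step 17: shift id. Stack=[T / id] ptr=9 lookahead=$ remaining=[$]
Step 18: reduce F->id. Stack=[T / F] ptr=9 lookahead=$ remaining=[$]
Step 19: reduce T->T / F. Stack=[T] ptr=9 lookahead=$ remaining=[$]
Step 20: reduce E->T. Stack=[E] ptr=9 lookahead=$ remaining=[$]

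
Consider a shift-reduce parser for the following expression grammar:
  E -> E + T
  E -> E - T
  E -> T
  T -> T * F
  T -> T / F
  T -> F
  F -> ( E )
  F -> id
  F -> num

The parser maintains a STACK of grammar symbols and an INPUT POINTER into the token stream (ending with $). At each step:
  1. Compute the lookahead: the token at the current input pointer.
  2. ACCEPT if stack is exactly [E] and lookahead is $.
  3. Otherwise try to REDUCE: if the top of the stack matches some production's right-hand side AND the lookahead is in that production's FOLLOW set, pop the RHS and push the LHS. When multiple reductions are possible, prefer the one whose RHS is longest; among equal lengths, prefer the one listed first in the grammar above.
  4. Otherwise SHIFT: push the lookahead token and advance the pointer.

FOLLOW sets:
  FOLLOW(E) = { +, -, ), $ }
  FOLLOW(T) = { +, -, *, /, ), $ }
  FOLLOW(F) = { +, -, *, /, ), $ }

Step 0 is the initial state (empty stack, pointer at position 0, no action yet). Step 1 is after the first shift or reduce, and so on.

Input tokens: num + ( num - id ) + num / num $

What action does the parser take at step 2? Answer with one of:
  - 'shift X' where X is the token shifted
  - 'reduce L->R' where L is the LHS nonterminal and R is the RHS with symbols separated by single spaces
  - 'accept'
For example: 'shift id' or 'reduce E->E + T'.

Step 1: shift num. Stack=[num] ptr=1 lookahead=+ remaining=[+ ( num - id ) + num / num $]
Step 2: reduce F->num. Stack=[F] ptr=1 lookahead=+ remaining=[+ ( num - id ) + num / num $]

Answer: reduce F->num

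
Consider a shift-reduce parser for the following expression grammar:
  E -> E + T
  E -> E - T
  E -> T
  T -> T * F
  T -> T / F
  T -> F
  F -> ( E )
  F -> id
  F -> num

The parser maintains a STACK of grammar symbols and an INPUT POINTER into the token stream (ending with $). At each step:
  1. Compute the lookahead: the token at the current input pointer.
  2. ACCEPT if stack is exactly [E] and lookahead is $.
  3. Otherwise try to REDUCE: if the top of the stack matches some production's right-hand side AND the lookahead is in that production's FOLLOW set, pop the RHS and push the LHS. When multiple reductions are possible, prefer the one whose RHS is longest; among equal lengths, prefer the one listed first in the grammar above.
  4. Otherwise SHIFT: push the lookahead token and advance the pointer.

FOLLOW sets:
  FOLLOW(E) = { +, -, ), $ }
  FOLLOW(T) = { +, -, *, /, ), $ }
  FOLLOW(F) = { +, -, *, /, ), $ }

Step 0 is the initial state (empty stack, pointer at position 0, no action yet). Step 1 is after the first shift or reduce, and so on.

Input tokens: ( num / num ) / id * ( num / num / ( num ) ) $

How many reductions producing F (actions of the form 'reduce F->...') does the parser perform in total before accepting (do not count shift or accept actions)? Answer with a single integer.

Step 1: shift (. Stack=[(] ptr=1 lookahead=num remaining=[num / num ) / id * ( num / num / ( num ) ) $]
Step 2: shift num. Stack=[( num] ptr=2 lookahead=/ remaining=[/ num ) / id * ( num / num / ( num ) ) $]
Step 3: reduce F->num. Stack=[( F] ptr=2 lookahead=/ remaining=[/ num ) / id * ( num / num / ( num ) ) $]
Step 4: reduce T->F. Stack=[( T] ptr=2 lookahead=/ remaining=[/ num ) / id * ( num / num / ( num ) ) $]
Step 5: shift /. Stack=[( T /] ptr=3 lookahead=num remaining=[num ) / id * ( num / num / ( num ) ) $]
Step 6: shift num. Stack=[( T / num] ptr=4 lookahead=) remaining=[) / id * ( num / num / ( num ) ) $]
Step 7: reduce F->num. Stack=[( T / F] ptr=4 lookahead=) remaining=[) / id * ( num / num / ( num ) ) $]
Step 8: reduce T->T / F. Stack=[( T] ptr=4 lookahead=) remaining=[) / id * ( num / num / ( num ) ) $]
Step 9: reduce E->T. Stack=[( E] ptr=4 lookahead=) remaining=[) / id * ( num / num / ( num ) ) $]
Step 10: shift ). Stack=[( E )] ptr=5 lookahead=/ remaining=[/ id * ( num / num / ( num ) ) $]
Step 11: reduce F->( E ). Stack=[F] ptr=5 lookahead=/ remaining=[/ id * ( num / num / ( num ) ) $]
Step 12: reduce T->F. Stack=[T] ptr=5 lookahead=/ remaining=[/ id * ( num / num / ( num ) ) $]
Step 13: shift /. Stack=[T /] ptr=6 lookahead=id remaining=[id * ( num / num / ( num ) ) $]
Step 14: shift id. Stack=[T / id] ptr=7 lookahead=* remaining=[* ( num / num / ( num ) ) $]
Step 15: reduce F->id. Stack=[T / F] ptr=7 lookahead=* remaining=[* ( num / num / ( num ) ) $]
Step 16: reduce T->T / F. Stack=[T] ptr=7 lookahead=* remaining=[* ( num / num / ( num ) ) $]
Step 17: shift *. Stack=[T *] ptr=8 lookahead=( remaining=[( num / num / ( num ) ) $]
Step 18: shift (. Stack=[T * (] ptr=9 lookahead=num remaining=[num / num / ( num ) ) $]
Step 19: shift num. Stack=[T * ( num] ptr=10 lookahead=/ remaining=[/ num / ( num ) ) $]
Step 20: reduce F->num. Stack=[T * ( F] ptr=10 lookahead=/ remaining=[/ num / ( num ) ) $]
Step 21: reduce T->F. Stack=[T * ( T] ptr=10 lookahead=/ remaining=[/ num / ( num ) ) $]
Step 22: shift /. Stack=[T * ( T /] ptr=11 lookahead=num remaining=[num / ( num ) ) $]
Step 23: shift num. Stack=[T * ( T / num] ptr=12 lookahead=/ remaining=[/ ( num ) ) $]
Step 24: reduce F->num. Stack=[T * ( T / F] ptr=12 lookahead=/ remaining=[/ ( num ) ) $]
Step 25: reduce T->T / F. Stack=[T * ( T] ptr=12 lookahead=/ remaining=[/ ( num ) ) $]
Step 26: shift /. Stack=[T * ( T /] ptr=13 lookahead=( remaining=[( num ) ) $]
Step 27: shift (. Stack=[T * ( T / (] ptr=14 lookahead=num remaining=[num ) ) $]
Step 28: shift num. Stack=[T * ( T / ( num] ptr=15 lookahead=) remaining=[) ) $]
Step 29: reduce F->num. Stack=[T * ( T / ( F] ptr=15 lookahead=) remaining=[) ) $]
Step 30: reduce T->F. Stack=[T * ( T / ( T] ptr=15 lookahead=) remaining=[) ) $]
Step 31: reduce E->T. Stack=[T * ( T / ( E] ptr=15 lookahead=) remaining=[) ) $]
Step 32: shift ). Stack=[T * ( T / ( E )] ptr=16 lookahead=) remaining=[) $]
Step 33: reduce F->( E ). Stack=[T * ( T / F] ptr=16 lookahead=) remaining=[) $]
Step 34: reduce T->T / F. Stack=[T * ( T] ptr=16 lookahead=) remaining=[) $]
Step 35: reduce E->T. Stack=[T * ( E] ptr=16 lookahead=) remaining=[) $]
Step 36: shift ). Stack=[T * ( E )] ptr=17 lookahead=$ remaining=[$]
Step 37: reduce F->( E ). Stack=[T * F] ptr=17 lookahead=$ remaining=[$]
Step 38: reduce T->T * F. Stack=[T] ptr=17 lookahead=$ remaining=[$]
Step 39: reduce E->T. Stack=[E] ptr=17 lookahead=$ remaining=[$]
Step 40: accept. Stack=[E] ptr=17 lookahead=$ remaining=[$]

Answer: 9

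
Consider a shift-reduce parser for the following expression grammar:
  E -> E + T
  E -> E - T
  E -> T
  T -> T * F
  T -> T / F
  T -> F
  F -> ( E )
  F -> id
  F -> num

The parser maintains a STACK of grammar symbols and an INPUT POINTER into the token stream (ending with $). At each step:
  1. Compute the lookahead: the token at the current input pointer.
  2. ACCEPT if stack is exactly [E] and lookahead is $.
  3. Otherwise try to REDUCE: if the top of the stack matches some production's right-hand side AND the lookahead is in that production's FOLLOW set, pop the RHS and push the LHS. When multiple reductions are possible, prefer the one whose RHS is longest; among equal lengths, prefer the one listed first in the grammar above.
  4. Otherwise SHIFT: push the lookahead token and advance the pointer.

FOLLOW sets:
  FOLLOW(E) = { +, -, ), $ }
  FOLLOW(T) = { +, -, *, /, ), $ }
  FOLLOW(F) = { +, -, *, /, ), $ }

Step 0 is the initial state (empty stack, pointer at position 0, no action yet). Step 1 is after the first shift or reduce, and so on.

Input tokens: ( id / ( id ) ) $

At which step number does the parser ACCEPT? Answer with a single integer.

Answer: 19

Derivation:
Step 1: shift (. Stack=[(] ptr=1 lookahead=id remaining=[id / ( id ) ) $]
Step 2: shift id. Stack=[( id] ptr=2 lookahead=/ remaining=[/ ( id ) ) $]
Step 3: reduce F->id. Stack=[( F] ptr=2 lookahead=/ remaining=[/ ( id ) ) $]
Step 4: reduce T->F. Stack=[( T] ptr=2 lookahead=/ remaining=[/ ( id ) ) $]
Step 5: shift /. Stack=[( T /] ptr=3 lookahead=( remaining=[( id ) ) $]
Step 6: shift (. Stack=[( T / (] ptr=4 lookahead=id remaining=[id ) ) $]
Step 7: shift id. Stack=[( T / ( id] ptr=5 lookahead=) remaining=[) ) $]
Step 8: reduce F->id. Stack=[( T / ( F] ptr=5 lookahead=) remaining=[) ) $]
Step 9: reduce T->F. Stack=[( T / ( T] ptr=5 lookahead=) remaining=[) ) $]
Step 10: reduce E->T. Stack=[( T / ( E] ptr=5 lookahead=) remaining=[) ) $]
Step 11: shift ). Stack=[( T / ( E )] ptr=6 lookahead=) remaining=[) $]
Step 12: reduce F->( E ). Stack=[( T / F] ptr=6 lookahead=) remaining=[) $]
Step 13: reduce T->T / F. Stack=[( T] ptr=6 lookahead=) remaining=[) $]
Step 14: reduce E->T. Stack=[( E] ptr=6 lookahead=) remaining=[) $]
Step 15: shift ). Stack=[( E )] ptr=7 lookahead=$ remaining=[$]
Step 16: reduce F->( E ). Stack=[F] ptr=7 lookahead=$ remaining=[$]
Step 17: reduce T->F. Stack=[T] ptr=7 lookahead=$ remaining=[$]
Step 18: reduce E->T. Stack=[E] ptr=7 lookahead=$ remaining=[$]
Step 19: accept. Stack=[E] ptr=7 lookahead=$ remaining=[$]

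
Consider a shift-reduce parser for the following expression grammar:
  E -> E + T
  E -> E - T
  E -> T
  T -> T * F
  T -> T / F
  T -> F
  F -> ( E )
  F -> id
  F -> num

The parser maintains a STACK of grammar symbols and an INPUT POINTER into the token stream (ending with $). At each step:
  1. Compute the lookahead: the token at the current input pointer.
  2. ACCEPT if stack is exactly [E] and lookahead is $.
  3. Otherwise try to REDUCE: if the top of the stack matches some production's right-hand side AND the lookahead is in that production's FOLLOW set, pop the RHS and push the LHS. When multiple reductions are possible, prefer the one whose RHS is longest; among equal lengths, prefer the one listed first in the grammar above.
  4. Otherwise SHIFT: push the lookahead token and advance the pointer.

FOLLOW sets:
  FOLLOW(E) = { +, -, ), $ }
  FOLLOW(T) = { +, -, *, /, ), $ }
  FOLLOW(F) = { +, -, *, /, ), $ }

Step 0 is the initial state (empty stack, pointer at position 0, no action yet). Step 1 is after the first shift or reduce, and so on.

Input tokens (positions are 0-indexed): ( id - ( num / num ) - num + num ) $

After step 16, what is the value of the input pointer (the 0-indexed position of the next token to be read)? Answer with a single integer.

Answer: 8

Derivation:
Step 1: shift (. Stack=[(] ptr=1 lookahead=id remaining=[id - ( num / num ) - num + num ) $]
Step 2: shift id. Stack=[( id] ptr=2 lookahead=- remaining=[- ( num / num ) - num + num ) $]
Step 3: reduce F->id. Stack=[( F] ptr=2 lookahead=- remaining=[- ( num / num ) - num + num ) $]
Step 4: reduce T->F. Stack=[( T] ptr=2 lookahead=- remaining=[- ( num / num ) - num + num ) $]
Step 5: reduce E->T. Stack=[( E] ptr=2 lookahead=- remaining=[- ( num / num ) - num + num ) $]
Step 6: shift -. Stack=[( E -] ptr=3 lookahead=( remaining=[( num / num ) - num + num ) $]
Step 7: shift (. Stack=[( E - (] ptr=4 lookahead=num remaining=[num / num ) - num + num ) $]
Step 8: shift num. Stack=[( E - ( num] ptr=5 lookahead=/ remaining=[/ num ) - num + num ) $]
Step 9: reduce F->num. Stack=[( E - ( F] ptr=5 lookahead=/ remaining=[/ num ) - num + num ) $]
Step 10: reduce T->F. Stack=[( E - ( T] ptr=5 lookahead=/ remaining=[/ num ) - num + num ) $]
Step 11: shift /. Stack=[( E - ( T /] ptr=6 lookahead=num remaining=[num ) - num + num ) $]
Step 12: shift num. Stack=[( E - ( T / num] ptr=7 lookahead=) remaining=[) - num + num ) $]
Step 13: reduce F->num. Stack=[( E - ( T / F] ptr=7 lookahead=) remaining=[) - num + num ) $]
Step 14: reduce T->T / F. Stack=[( E - ( T] ptr=7 lookahead=) remaining=[) - num + num ) $]
Step 15: reduce E->T. Stack=[( E - ( E] ptr=7 lookahead=) remaining=[) - num + num ) $]
Step 16: shift ). Stack=[( E - ( E )] ptr=8 lookahead=- remaining=[- num + num ) $]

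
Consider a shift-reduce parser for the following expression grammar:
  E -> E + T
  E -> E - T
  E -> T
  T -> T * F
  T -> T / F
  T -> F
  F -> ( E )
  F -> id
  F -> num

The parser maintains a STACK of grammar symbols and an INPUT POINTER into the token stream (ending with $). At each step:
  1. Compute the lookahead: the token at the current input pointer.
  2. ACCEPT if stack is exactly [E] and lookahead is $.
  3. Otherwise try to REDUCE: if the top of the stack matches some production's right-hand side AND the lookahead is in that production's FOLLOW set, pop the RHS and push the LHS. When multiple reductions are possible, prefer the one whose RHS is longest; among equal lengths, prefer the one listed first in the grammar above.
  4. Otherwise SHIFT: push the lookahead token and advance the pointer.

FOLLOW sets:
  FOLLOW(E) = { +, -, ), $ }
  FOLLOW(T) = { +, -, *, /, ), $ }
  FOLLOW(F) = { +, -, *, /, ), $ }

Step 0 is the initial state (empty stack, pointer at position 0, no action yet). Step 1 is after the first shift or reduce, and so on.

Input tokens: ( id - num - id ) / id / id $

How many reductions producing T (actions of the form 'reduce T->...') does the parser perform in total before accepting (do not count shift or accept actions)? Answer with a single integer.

Step 1: shift (. Stack=[(] ptr=1 lookahead=id remaining=[id - num - id ) / id / id $]
Step 2: shift id. Stack=[( id] ptr=2 lookahead=- remaining=[- num - id ) / id / id $]
Step 3: reduce F->id. Stack=[( F] ptr=2 lookahead=- remaining=[- num - id ) / id / id $]
Step 4: reduce T->F. Stack=[( T] ptr=2 lookahead=- remaining=[- num - id ) / id / id $]
Step 5: reduce E->T. Stack=[( E] ptr=2 lookahead=- remaining=[- num - id ) / id / id $]
Step 6: shift -. Stack=[( E -] ptr=3 lookahead=num remaining=[num - id ) / id / id $]
Step 7: shift num. Stack=[( E - num] ptr=4 lookahead=- remaining=[- id ) / id / id $]
Step 8: reduce F->num. Stack=[( E - F] ptr=4 lookahead=- remaining=[- id ) / id / id $]
Step 9: reduce T->F. Stack=[( E - T] ptr=4 lookahead=- remaining=[- id ) / id / id $]
Step 10: reduce E->E - T. Stack=[( E] ptr=4 lookahead=- remaining=[- id ) / id / id $]
Step 11: shift -. Stack=[( E -] ptr=5 lookahead=id remaining=[id ) / id / id $]
Step 12: shift id. Stack=[( E - id] ptr=6 lookahead=) remaining=[) / id / id $]
Step 13: reduce F->id. Stack=[( E - F] ptr=6 lookahead=) remaining=[) / id / id $]
Step 14: reduce T->F. Stack=[( E - T] ptr=6 lookahead=) remaining=[) / id / id $]
Step 15: reduce E->E - T. Stack=[( E] ptr=6 lookahead=) remaining=[) / id / id $]
Step 16: shift ). Stack=[( E )] ptr=7 lookahead=/ remaining=[/ id / id $]
Step 17: reduce F->( E ). Stack=[F] ptr=7 lookahead=/ remaining=[/ id / id $]
Step 18: reduce T->F. Stack=[T] ptr=7 lookahead=/ remaining=[/ id / id $]
Step 19: shift /. Stack=[T /] ptr=8 lookahead=id remaining=[id / id $]
Step 20: shift id. Stack=[T / id] ptr=9 lookahead=/ remaining=[/ id $]
Step 21: reduce F->id. Stack=[T / F] ptr=9 lookahead=/ remaining=[/ id $]
Step 22: reduce T->T / F. Stack=[T] ptr=9 lookahead=/ remaining=[/ id $]
Step 23: shift /. Stack=[T /] ptr=10 lookahead=id remaining=[id $]
Step 24: shift id. Stack=[T / id] ptr=11 lookahead=$ remaining=[$]
Step 25: reduce F->id. Stack=[T / F] ptr=11 lookahead=$ remaining=[$]
Step 26: reduce T->T / F. Stack=[T] ptr=11 lookahead=$ remaining=[$]
Step 27: reduce E->T. Stack=[E] ptr=11 lookahead=$ remaining=[$]
Step 28: accept. Stack=[E] ptr=11 lookahead=$ remaining=[$]

Answer: 6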